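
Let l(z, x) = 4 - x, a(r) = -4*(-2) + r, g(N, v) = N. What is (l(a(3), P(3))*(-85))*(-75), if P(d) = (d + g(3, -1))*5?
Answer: -165750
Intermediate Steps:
P(d) = 15 + 5*d (P(d) = (d + 3)*5 = (3 + d)*5 = 15 + 5*d)
a(r) = 8 + r
(l(a(3), P(3))*(-85))*(-75) = ((4 - (15 + 5*3))*(-85))*(-75) = ((4 - (15 + 15))*(-85))*(-75) = ((4 - 1*30)*(-85))*(-75) = ((4 - 30)*(-85))*(-75) = -26*(-85)*(-75) = 2210*(-75) = -165750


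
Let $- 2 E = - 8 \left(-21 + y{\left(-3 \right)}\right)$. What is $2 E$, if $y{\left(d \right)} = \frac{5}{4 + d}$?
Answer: $-128$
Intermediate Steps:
$E = -64$ ($E = - \frac{\left(-8\right) \left(-21 + \frac{5}{4 - 3}\right)}{2} = - \frac{\left(-8\right) \left(-21 + \frac{5}{1}\right)}{2} = - \frac{\left(-8\right) \left(-21 + 5 \cdot 1\right)}{2} = - \frac{\left(-8\right) \left(-21 + 5\right)}{2} = - \frac{\left(-8\right) \left(-16\right)}{2} = \left(- \frac{1}{2}\right) 128 = -64$)
$2 E = 2 \left(-64\right) = -128$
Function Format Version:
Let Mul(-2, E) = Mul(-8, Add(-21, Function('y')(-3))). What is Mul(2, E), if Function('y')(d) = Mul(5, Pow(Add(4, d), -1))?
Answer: -128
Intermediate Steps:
E = -64 (E = Mul(Rational(-1, 2), Mul(-8, Add(-21, Mul(5, Pow(Add(4, -3), -1))))) = Mul(Rational(-1, 2), Mul(-8, Add(-21, Mul(5, Pow(1, -1))))) = Mul(Rational(-1, 2), Mul(-8, Add(-21, Mul(5, 1)))) = Mul(Rational(-1, 2), Mul(-8, Add(-21, 5))) = Mul(Rational(-1, 2), Mul(-8, -16)) = Mul(Rational(-1, 2), 128) = -64)
Mul(2, E) = Mul(2, -64) = -128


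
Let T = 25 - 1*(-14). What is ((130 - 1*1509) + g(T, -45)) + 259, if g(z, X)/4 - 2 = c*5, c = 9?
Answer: -932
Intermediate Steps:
T = 39 (T = 25 + 14 = 39)
g(z, X) = 188 (g(z, X) = 8 + 4*(9*5) = 8 + 4*45 = 8 + 180 = 188)
((130 - 1*1509) + g(T, -45)) + 259 = ((130 - 1*1509) + 188) + 259 = ((130 - 1509) + 188) + 259 = (-1379 + 188) + 259 = -1191 + 259 = -932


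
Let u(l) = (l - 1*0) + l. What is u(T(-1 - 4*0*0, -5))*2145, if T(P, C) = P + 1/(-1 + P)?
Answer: -6435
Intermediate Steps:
u(l) = 2*l (u(l) = (l + 0) + l = l + l = 2*l)
u(T(-1 - 4*0*0, -5))*2145 = (2*((1 + (-1 - 4*0*0)² - (-1 - 4*0*0))/(-1 + (-1 - 4*0*0))))*2145 = (2*((1 + (-1 + 0*0)² - (-1 + 0*0))/(-1 + (-1 + 0*0))))*2145 = (2*((1 + (-1 + 0)² - (-1 + 0))/(-1 + (-1 + 0))))*2145 = (2*((1 + (-1)² - 1*(-1))/(-1 - 1)))*2145 = (2*((1 + 1 + 1)/(-2)))*2145 = (2*(-½*3))*2145 = (2*(-3/2))*2145 = -3*2145 = -6435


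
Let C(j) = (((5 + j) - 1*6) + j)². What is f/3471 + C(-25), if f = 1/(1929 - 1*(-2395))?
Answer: 39037379005/15008604 ≈ 2601.0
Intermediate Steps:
C(j) = (-1 + 2*j)² (C(j) = (((5 + j) - 6) + j)² = ((-1 + j) + j)² = (-1 + 2*j)²)
f = 1/4324 (f = 1/(1929 + 2395) = 1/4324 ≈ 0.00023127)
f/3471 + C(-25) = (1/4324)/3471 + (-1 + 2*(-25))² = (1/4324)*(1/3471) + (-1 - 50)² = 1/15008604 + (-51)² = 1/15008604 + 2601 = 39037379005/15008604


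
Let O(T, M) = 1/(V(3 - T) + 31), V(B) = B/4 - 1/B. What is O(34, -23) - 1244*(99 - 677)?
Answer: 2075845508/2887 ≈ 7.1903e+5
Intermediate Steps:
V(B) = -1/B + B/4 (V(B) = B*(¼) - 1/B = B/4 - 1/B = -1/B + B/4)
O(T, M) = 1/(127/4 - 1/(3 - T) - T/4) (O(T, M) = 1/((-1/(3 - T) + (3 - T)/4) + 31) = 1/((-1/(3 - T) + (¾ - T/4)) + 31) = 1/((¾ - 1/(3 - T) - T/4) + 31) = 1/(127/4 - 1/(3 - T) - T/4))
O(34, -23) - 1244*(99 - 677) = 4*(-3 + 34)/(4 + (-3 + 34)*(127 - 1*34)) - 1244*(99 - 677) = 4*31/(4 + 31*(127 - 34)) - 1244*(-578) = 4*31/(4 + 31*93) + 719032 = 4*31/(4 + 2883) + 719032 = 4*31/2887 + 719032 = 4*(1/2887)*31 + 719032 = 124/2887 + 719032 = 2075845508/2887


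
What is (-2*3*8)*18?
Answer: -864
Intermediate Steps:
(-2*3*8)*18 = -6*8*18 = -48*18 = -864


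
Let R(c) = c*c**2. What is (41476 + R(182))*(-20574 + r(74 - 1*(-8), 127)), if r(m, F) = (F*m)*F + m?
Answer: 7903719311784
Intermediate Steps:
r(m, F) = m + m*F**2 (r(m, F) = m*F**2 + m = m + m*F**2)
R(c) = c**3
(41476 + R(182))*(-20574 + r(74 - 1*(-8), 127)) = (41476 + 182**3)*(-20574 + (74 - 1*(-8))*(1 + 127**2)) = (41476 + 6028568)*(-20574 + (74 + 8)*(1 + 16129)) = 6070044*(-20574 + 82*16130) = 6070044*(-20574 + 1322660) = 6070044*1302086 = 7903719311784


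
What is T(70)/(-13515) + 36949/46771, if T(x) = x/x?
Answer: 499318964/632110065 ≈ 0.78992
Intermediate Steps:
T(x) = 1
T(70)/(-13515) + 36949/46771 = 1/(-13515) + 36949/46771 = 1*(-1/13515) + 36949*(1/46771) = -1/13515 + 36949/46771 = 499318964/632110065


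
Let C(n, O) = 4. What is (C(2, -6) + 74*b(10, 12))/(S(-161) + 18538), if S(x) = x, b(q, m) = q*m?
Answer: 8884/18377 ≈ 0.48343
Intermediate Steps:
b(q, m) = m*q
(C(2, -6) + 74*b(10, 12))/(S(-161) + 18538) = (4 + 74*(12*10))/(-161 + 18538) = (4 + 74*120)/18377 = (4 + 8880)*(1/18377) = 8884*(1/18377) = 8884/18377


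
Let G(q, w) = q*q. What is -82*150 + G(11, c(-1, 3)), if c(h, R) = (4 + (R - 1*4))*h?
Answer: -12179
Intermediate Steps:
c(h, R) = R*h (c(h, R) = (4 + (R - 4))*h = (4 + (-4 + R))*h = R*h)
G(q, w) = q²
-82*150 + G(11, c(-1, 3)) = -82*150 + 11² = -12300 + 121 = -12179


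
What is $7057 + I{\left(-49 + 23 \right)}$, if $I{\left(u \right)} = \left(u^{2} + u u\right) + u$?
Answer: $8383$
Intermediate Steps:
$I{\left(u \right)} = u + 2 u^{2}$ ($I{\left(u \right)} = \left(u^{2} + u^{2}\right) + u = 2 u^{2} + u = u + 2 u^{2}$)
$7057 + I{\left(-49 + 23 \right)} = 7057 + \left(-49 + 23\right) \left(1 + 2 \left(-49 + 23\right)\right) = 7057 - 26 \left(1 + 2 \left(-26\right)\right) = 7057 - 26 \left(1 - 52\right) = 7057 - -1326 = 7057 + 1326 = 8383$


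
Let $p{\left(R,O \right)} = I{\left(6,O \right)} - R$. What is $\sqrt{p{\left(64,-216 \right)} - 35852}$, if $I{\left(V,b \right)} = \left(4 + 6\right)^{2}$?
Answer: $22 i \sqrt{74} \approx 189.25 i$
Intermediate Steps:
$I{\left(V,b \right)} = 100$ ($I{\left(V,b \right)} = 10^{2} = 100$)
$p{\left(R,O \right)} = 100 - R$
$\sqrt{p{\left(64,-216 \right)} - 35852} = \sqrt{\left(100 - 64\right) - 35852} = \sqrt{36 - 35852} = \sqrt{-35816} = 22 i \sqrt{74}$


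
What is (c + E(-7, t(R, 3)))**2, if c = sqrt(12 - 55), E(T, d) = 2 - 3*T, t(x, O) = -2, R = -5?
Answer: (23 + I*sqrt(43))**2 ≈ 486.0 + 301.64*I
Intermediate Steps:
c = I*sqrt(43) (c = sqrt(-43) = I*sqrt(43) ≈ 6.5574*I)
(c + E(-7, t(R, 3)))**2 = (I*sqrt(43) + (2 - 3*(-7)))**2 = (I*sqrt(43) + (2 + 21))**2 = (I*sqrt(43) + 23)**2 = (23 + I*sqrt(43))**2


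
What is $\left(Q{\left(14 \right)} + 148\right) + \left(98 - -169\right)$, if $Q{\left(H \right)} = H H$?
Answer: $611$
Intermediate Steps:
$Q{\left(H \right)} = H^{2}$
$\left(Q{\left(14 \right)} + 148\right) + \left(98 - -169\right) = \left(14^{2} + 148\right) + \left(98 - -169\right) = \left(196 + 148\right) + \left(98 + 169\right) = 344 + 267 = 611$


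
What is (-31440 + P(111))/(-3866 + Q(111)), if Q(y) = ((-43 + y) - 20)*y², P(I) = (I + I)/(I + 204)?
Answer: -1650563/30845955 ≈ -0.053510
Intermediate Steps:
P(I) = 2*I/(204 + I) (P(I) = (2*I)/(204 + I) = 2*I/(204 + I))
Q(y) = y²*(-63 + y) (Q(y) = (-63 + y)*y² = y²*(-63 + y))
(-31440 + P(111))/(-3866 + Q(111)) = (-31440 + 2*111/(204 + 111))/(-3866 + 111²*(-63 + 111)) = (-31440 + 2*111/315)/(-3866 + 12321*48) = (-31440 + 2*111*(1/315))/(-3866 + 591408) = (-31440 + 74/105)/587542 = -3301126/105*1/587542 = -1650563/30845955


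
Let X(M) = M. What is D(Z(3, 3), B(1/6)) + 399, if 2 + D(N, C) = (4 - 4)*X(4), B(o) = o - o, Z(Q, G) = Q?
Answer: 397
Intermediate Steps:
B(o) = 0
D(N, C) = -2 (D(N, C) = -2 + (4 - 4)*4 = -2 + 0*4 = -2 + 0 = -2)
D(Z(3, 3), B(1/6)) + 399 = -2 + 399 = 397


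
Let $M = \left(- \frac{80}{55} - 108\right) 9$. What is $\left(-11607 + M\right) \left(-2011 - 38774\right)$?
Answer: $\frac{5649252705}{11} \approx 5.1357 \cdot 10^{8}$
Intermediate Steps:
$M = - \frac{10836}{11}$ ($M = \left(\left(-80\right) \frac{1}{55} - 108\right) 9 = \left(- \frac{16}{11} - 108\right) 9 = \left(- \frac{1204}{11}\right) 9 = - \frac{10836}{11} \approx -985.09$)
$\left(-11607 + M\right) \left(-2011 - 38774\right) = \left(-11607 - \frac{10836}{11}\right) \left(-2011 - 38774\right) = \left(- \frac{138513}{11}\right) \left(-40785\right) = \frac{5649252705}{11}$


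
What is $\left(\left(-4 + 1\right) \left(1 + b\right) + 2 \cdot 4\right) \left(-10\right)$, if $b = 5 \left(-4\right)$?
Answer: $-650$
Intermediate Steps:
$b = -20$
$\left(\left(-4 + 1\right) \left(1 + b\right) + 2 \cdot 4\right) \left(-10\right) = \left(\left(-4 + 1\right) \left(1 - 20\right) + 2 \cdot 4\right) \left(-10\right) = \left(\left(-3\right) \left(-19\right) + 8\right) \left(-10\right) = \left(57 + 8\right) \left(-10\right) = 65 \left(-10\right) = -650$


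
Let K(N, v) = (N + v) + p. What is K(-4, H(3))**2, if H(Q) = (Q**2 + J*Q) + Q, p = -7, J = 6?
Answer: 361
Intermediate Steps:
H(Q) = Q**2 + 7*Q (H(Q) = (Q**2 + 6*Q) + Q = Q**2 + 7*Q)
K(N, v) = -7 + N + v (K(N, v) = (N + v) - 7 = -7 + N + v)
K(-4, H(3))**2 = (-7 - 4 + 3*(7 + 3))**2 = (-7 - 4 + 3*10)**2 = (-7 - 4 + 30)**2 = 19**2 = 361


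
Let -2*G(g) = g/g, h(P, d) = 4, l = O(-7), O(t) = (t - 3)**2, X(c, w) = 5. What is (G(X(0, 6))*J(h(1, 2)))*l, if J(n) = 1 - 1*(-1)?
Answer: -100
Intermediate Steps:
O(t) = (-3 + t)**2
l = 100 (l = (-3 - 7)**2 = (-10)**2 = 100)
J(n) = 2 (J(n) = 1 + 1 = 2)
G(g) = -1/2 (G(g) = -g/(2*g) = -1/2*1 = -1/2)
(G(X(0, 6))*J(h(1, 2)))*l = -1/2*2*100 = -1*100 = -100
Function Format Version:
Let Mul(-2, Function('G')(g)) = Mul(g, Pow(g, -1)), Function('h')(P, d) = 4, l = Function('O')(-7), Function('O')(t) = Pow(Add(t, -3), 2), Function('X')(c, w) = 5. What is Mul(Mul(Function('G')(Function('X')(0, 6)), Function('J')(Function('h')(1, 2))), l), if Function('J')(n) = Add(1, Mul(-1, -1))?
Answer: -100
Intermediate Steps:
Function('O')(t) = Pow(Add(-3, t), 2)
l = 100 (l = Pow(Add(-3, -7), 2) = Pow(-10, 2) = 100)
Function('J')(n) = 2 (Function('J')(n) = Add(1, 1) = 2)
Function('G')(g) = Rational(-1, 2) (Function('G')(g) = Mul(Rational(-1, 2), Mul(g, Pow(g, -1))) = Mul(Rational(-1, 2), 1) = Rational(-1, 2))
Mul(Mul(Function('G')(Function('X')(0, 6)), Function('J')(Function('h')(1, 2))), l) = Mul(Mul(Rational(-1, 2), 2), 100) = Mul(-1, 100) = -100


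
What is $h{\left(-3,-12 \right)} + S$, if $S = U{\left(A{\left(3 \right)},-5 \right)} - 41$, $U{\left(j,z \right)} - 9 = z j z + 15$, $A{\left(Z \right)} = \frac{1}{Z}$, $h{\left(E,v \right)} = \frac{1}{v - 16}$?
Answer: $- \frac{731}{84} \approx -8.7024$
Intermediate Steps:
$h{\left(E,v \right)} = \frac{1}{-16 + v}$
$U{\left(j,z \right)} = 24 + j z^{2}$ ($U{\left(j,z \right)} = 9 + \left(z j z + 15\right) = 9 + \left(j z z + 15\right) = 9 + \left(j z^{2} + 15\right) = 9 + \left(15 + j z^{2}\right) = 24 + j z^{2}$)
$S = - \frac{26}{3}$ ($S = \left(24 + \frac{\left(-5\right)^{2}}{3}\right) - 41 = \left(24 + \frac{1}{3} \cdot 25\right) - 41 = \left(24 + \frac{25}{3}\right) - 41 = \frac{97}{3} - 41 = - \frac{26}{3} \approx -8.6667$)
$h{\left(-3,-12 \right)} + S = \frac{1}{-16 - 12} - \frac{26}{3} = \frac{1}{-28} - \frac{26}{3} = - \frac{1}{28} - \frac{26}{3} = - \frac{731}{84}$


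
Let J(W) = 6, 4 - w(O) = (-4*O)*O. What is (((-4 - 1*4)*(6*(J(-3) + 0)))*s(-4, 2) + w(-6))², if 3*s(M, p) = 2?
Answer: 1936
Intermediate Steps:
w(O) = 4 + 4*O² (w(O) = 4 - (-4*O)*O = 4 - (-4)*O² = 4 + 4*O²)
s(M, p) = ⅔ (s(M, p) = (⅓)*2 = ⅔)
(((-4 - 1*4)*(6*(J(-3) + 0)))*s(-4, 2) + w(-6))² = (((-4 - 1*4)*(6*(6 + 0)))*(⅔) + (4 + 4*(-6)²))² = (((-4 - 4)*(6*6))*(⅔) + (4 + 4*36))² = (-8*36*(⅔) + (4 + 144))² = (-288*⅔ + 148)² = (-192 + 148)² = (-44)² = 1936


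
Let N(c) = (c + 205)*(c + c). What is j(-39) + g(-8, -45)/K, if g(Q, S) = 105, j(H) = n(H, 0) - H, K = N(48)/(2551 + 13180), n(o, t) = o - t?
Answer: 550585/8096 ≈ 68.007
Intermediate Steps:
N(c) = 2*c*(205 + c) (N(c) = (205 + c)*(2*c) = 2*c*(205 + c))
K = 24288/15731 (K = (2*48*(205 + 48))/(2551 + 13180) = (2*48*253)/15731 = 24288*(1/15731) = 24288/15731 ≈ 1.5440)
j(H) = 0 (j(H) = (H - 1*0) - H = (H + 0) - H = H - H = 0)
j(-39) + g(-8, -45)/K = 0 + 105/(24288/15731) = 0 + 105*(15731/24288) = 0 + 550585/8096 = 550585/8096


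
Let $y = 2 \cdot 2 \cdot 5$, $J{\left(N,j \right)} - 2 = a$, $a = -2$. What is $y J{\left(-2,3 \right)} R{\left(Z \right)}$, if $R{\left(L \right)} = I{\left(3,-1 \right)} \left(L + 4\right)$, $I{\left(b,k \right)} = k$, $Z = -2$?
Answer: $0$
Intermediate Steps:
$J{\left(N,j \right)} = 0$ ($J{\left(N,j \right)} = 2 - 2 = 0$)
$R{\left(L \right)} = -4 - L$ ($R{\left(L \right)} = - (L + 4) = - (4 + L) = -4 - L$)
$y = 20$ ($y = 4 \cdot 5 = 20$)
$y J{\left(-2,3 \right)} R{\left(Z \right)} = 20 \cdot 0 \left(-4 - -2\right) = 0 \left(-4 + 2\right) = 0 \left(-2\right) = 0$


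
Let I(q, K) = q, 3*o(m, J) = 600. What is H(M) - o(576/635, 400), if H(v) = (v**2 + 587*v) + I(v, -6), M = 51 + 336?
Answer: 377125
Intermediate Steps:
M = 387
o(m, J) = 200 (o(m, J) = (1/3)*600 = 200)
H(v) = v**2 + 588*v (H(v) = (v**2 + 587*v) + v = v**2 + 588*v)
H(M) - o(576/635, 400) = 387*(588 + 387) - 1*200 = 387*975 - 200 = 377325 - 200 = 377125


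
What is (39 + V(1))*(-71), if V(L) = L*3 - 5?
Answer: -2627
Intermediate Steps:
V(L) = -5 + 3*L (V(L) = 3*L - 5 = -5 + 3*L)
(39 + V(1))*(-71) = (39 + (-5 + 3*1))*(-71) = (39 + (-5 + 3))*(-71) = (39 - 2)*(-71) = 37*(-71) = -2627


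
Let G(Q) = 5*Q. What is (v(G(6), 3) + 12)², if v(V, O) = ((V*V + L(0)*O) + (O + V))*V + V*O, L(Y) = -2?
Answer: 779079744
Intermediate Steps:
v(V, O) = O*V + V*(V + V² - O) (v(V, O) = ((V*V - 2*O) + (O + V))*V + V*O = ((V² - 2*O) + (O + V))*V + O*V = (V + V² - O)*V + O*V = V*(V + V² - O) + O*V = O*V + V*(V + V² - O))
(v(G(6), 3) + 12)² = ((5*6)²*(1 + 5*6) + 12)² = (30²*(1 + 30) + 12)² = (900*31 + 12)² = (27900 + 12)² = 27912² = 779079744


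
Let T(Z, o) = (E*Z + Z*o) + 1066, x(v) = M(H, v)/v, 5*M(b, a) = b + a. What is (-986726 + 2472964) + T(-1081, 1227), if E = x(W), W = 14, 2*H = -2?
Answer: 11250137/70 ≈ 1.6072e+5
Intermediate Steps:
H = -1 (H = (1/2)*(-2) = -1)
M(b, a) = a/5 + b/5 (M(b, a) = (b + a)/5 = (a + b)/5 = a/5 + b/5)
x(v) = (-1/5 + v/5)/v (x(v) = (v/5 + (1/5)*(-1))/v = (v/5 - 1/5)/v = (-1/5 + v/5)/v)
E = 13/70 (E = (1/5)*(-1 + 14)/14 = (1/5)*(1/14)*13 = 13/70 ≈ 0.18571)
T(Z, o) = 1066 + 13*Z/70 + Z*o (T(Z, o) = (13*Z/70 + Z*o) + 1066 = 1066 + 13*Z/70 + Z*o)
(-986726 + 2472964) + T(-1081, 1227) = (-986726 + 2472964) + (1066 + (13/70)*(-1081) - 1081*1227) = 1486238 + (1066 - 14053/70 - 1326387) = 1486238 - 92786523/70 = 11250137/70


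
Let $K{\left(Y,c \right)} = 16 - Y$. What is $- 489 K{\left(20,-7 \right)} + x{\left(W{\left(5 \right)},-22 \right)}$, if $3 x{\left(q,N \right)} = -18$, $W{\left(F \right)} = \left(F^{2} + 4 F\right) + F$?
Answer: $1950$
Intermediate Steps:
$W{\left(F \right)} = F^{2} + 5 F$
$x{\left(q,N \right)} = -6$ ($x{\left(q,N \right)} = \frac{1}{3} \left(-18\right) = -6$)
$- 489 K{\left(20,-7 \right)} + x{\left(W{\left(5 \right)},-22 \right)} = - 489 \left(16 - 20\right) - 6 = \left(-489\right) \left(-4\right) - 6 = 1956 - 6 = 1950$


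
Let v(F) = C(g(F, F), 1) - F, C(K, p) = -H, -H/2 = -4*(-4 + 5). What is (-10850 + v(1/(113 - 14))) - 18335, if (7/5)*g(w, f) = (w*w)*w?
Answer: -2890108/99 ≈ -29193.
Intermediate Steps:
g(w, f) = 5*w³/7 (g(w, f) = 5*((w*w)*w)/7 = 5*(w²*w)/7 = 5*w³/7)
H = 8 (H = -(-8)*(-4 + 5) = -(-8) = -2*(-4) = 8)
C(K, p) = -8 (C(K, p) = -1*8 = -8)
v(F) = -8 - F
(-10850 + v(1/(113 - 14))) - 18335 = (-10850 + (-8 - 1/(113 - 14))) - 18335 = (-10850 + (-8 - 1/99)) - 18335 = (-10850 - 793/99) - 18335 = -1074943/99 - 18335 = -2890108/99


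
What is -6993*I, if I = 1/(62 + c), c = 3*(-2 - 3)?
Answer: -6993/47 ≈ -148.79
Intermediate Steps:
c = -15 (c = 3*(-5) = -15)
I = 1/47 (I = 1/(62 - 15) = 1/47 ≈ 0.021277)
-6993*I = -6993*1/47 = -6993/47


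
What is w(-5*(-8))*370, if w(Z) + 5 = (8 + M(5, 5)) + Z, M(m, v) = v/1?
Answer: 17760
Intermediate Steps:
M(m, v) = v (M(m, v) = v*1 = v)
w(Z) = 8 + Z (w(Z) = -5 + ((8 + 5) + Z) = -5 + (13 + Z) = 8 + Z)
w(-5*(-8))*370 = (8 - 5*(-8))*370 = (8 + 40)*370 = 48*370 = 17760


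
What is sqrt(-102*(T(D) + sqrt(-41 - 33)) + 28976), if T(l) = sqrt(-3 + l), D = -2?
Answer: sqrt(28976 - 102*I*sqrt(5) - 102*I*sqrt(74)) ≈ 170.25 - 3.247*I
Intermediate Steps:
sqrt(-102*(T(D) + sqrt(-41 - 33)) + 28976) = sqrt(-102*(sqrt(-3 - 2) + sqrt(-41 - 33)) + 28976) = sqrt(-102*(sqrt(-5) + sqrt(-74)) + 28976) = sqrt(-102*(I*sqrt(5) + I*sqrt(74)) + 28976) = sqrt((-102*I*sqrt(5) - 102*I*sqrt(74)) + 28976) = sqrt(28976 - 102*I*sqrt(5) - 102*I*sqrt(74))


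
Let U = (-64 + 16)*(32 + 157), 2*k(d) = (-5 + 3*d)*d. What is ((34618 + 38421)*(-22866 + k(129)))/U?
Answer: -14388683/1008 ≈ -14274.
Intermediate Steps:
k(d) = d*(-5 + 3*d)/2 (k(d) = ((-5 + 3*d)*d)/2 = (d*(-5 + 3*d))/2 = d*(-5 + 3*d)/2)
U = -9072 (U = -48*189 = -9072)
((34618 + 38421)*(-22866 + k(129)))/U = ((34618 + 38421)*(-22866 + (1/2)*129*(-5 + 3*129)))/(-9072) = (73039*(-22866 + (1/2)*129*(-5 + 387)))*(-1/9072) = (73039*(-22866 + (1/2)*129*382))*(-1/9072) = (73039*(-22866 + 24639))*(-1/9072) = (73039*1773)*(-1/9072) = 129498147*(-1/9072) = -14388683/1008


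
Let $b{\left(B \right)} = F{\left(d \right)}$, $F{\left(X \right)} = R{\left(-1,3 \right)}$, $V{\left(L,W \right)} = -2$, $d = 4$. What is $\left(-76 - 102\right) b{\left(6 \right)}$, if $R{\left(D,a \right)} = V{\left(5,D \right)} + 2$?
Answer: $0$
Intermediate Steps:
$R{\left(D,a \right)} = 0$ ($R{\left(D,a \right)} = -2 + 2 = 0$)
$F{\left(X \right)} = 0$
$b{\left(B \right)} = 0$
$\left(-76 - 102\right) b{\left(6 \right)} = \left(-76 - 102\right) 0 = \left(-178\right) 0 = 0$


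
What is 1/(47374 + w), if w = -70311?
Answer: -1/22937 ≈ -4.3598e-5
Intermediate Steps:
1/(47374 + w) = 1/(47374 - 70311) = 1/(-22937) = -1/22937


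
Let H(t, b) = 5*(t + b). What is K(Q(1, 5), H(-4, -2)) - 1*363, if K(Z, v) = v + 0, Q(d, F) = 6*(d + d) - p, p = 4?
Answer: -393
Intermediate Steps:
H(t, b) = 5*b + 5*t (H(t, b) = 5*(b + t) = 5*b + 5*t)
Q(d, F) = -4 + 12*d (Q(d, F) = 6*(d + d) - 1*4 = 6*(2*d) - 4 = 12*d - 4 = -4 + 12*d)
K(Z, v) = v
K(Q(1, 5), H(-4, -2)) - 1*363 = (5*(-2) + 5*(-4)) - 1*363 = (-10 - 20) - 363 = -30 - 363 = -393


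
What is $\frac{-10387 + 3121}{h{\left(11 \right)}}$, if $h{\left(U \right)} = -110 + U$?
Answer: $\frac{2422}{33} \approx 73.394$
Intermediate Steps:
$\frac{-10387 + 3121}{h{\left(11 \right)}} = \frac{-10387 + 3121}{-110 + 11} = - \frac{7266}{-99} = \left(-7266\right) \left(- \frac{1}{99}\right) = \frac{2422}{33}$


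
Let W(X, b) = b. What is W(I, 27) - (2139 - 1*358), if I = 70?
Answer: -1754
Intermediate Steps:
W(I, 27) - (2139 - 1*358) = 27 - (2139 - 1*358) = 27 - (2139 - 358) = 27 - 1*1781 = 27 - 1781 = -1754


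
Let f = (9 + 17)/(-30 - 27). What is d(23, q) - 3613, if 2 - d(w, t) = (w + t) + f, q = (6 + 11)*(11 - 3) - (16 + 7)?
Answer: -213553/57 ≈ -3746.5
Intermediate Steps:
f = -26/57 (f = 26/(-57) = 26*(-1/57) = -26/57 ≈ -0.45614)
q = 113 (q = 17*8 - 1*23 = 136 - 23 = 113)
d(w, t) = 140/57 - t - w (d(w, t) = 2 - ((w + t) - 26/57) = 2 - ((t + w) - 26/57) = 2 - (-26/57 + t + w) = 2 + (26/57 - t - w) = 140/57 - t - w)
d(23, q) - 3613 = (140/57 - 1*113 - 1*23) - 3613 = (140/57 - 113 - 23) - 3613 = -7612/57 - 3613 = -213553/57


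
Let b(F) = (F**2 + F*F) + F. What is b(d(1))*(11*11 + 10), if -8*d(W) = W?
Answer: -393/32 ≈ -12.281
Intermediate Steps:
d(W) = -W/8
b(F) = F + 2*F**2 (b(F) = (F**2 + F**2) + F = 2*F**2 + F = F + 2*F**2)
b(d(1))*(11*11 + 10) = ((-1/8*1)*(1 + 2*(-1/8*1)))*(11*11 + 10) = (-(1 + 2*(-1/8))/8)*(121 + 10) = -(1 - 1/4)/8*131 = -1/8*3/4*131 = -3/32*131 = -393/32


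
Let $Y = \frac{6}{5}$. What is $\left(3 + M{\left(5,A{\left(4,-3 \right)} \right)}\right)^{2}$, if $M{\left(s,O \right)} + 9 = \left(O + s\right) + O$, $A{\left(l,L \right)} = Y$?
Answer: $\frac{49}{25} \approx 1.96$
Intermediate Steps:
$Y = \frac{6}{5}$ ($Y = 6 \cdot \frac{1}{5} = \frac{6}{5} \approx 1.2$)
$A{\left(l,L \right)} = \frac{6}{5}$
$M{\left(s,O \right)} = -9 + s + 2 O$ ($M{\left(s,O \right)} = -9 + \left(\left(O + s\right) + O\right) = -9 + \left(s + 2 O\right) = -9 + s + 2 O$)
$\left(3 + M{\left(5,A{\left(4,-3 \right)} \right)}\right)^{2} = \left(3 + \left(-9 + 5 + 2 \cdot \frac{6}{5}\right)\right)^{2} = \left(3 + \left(-9 + 5 + \frac{12}{5}\right)\right)^{2} = \left(3 - \frac{8}{5}\right)^{2} = \left(\frac{7}{5}\right)^{2} = \frac{49}{25}$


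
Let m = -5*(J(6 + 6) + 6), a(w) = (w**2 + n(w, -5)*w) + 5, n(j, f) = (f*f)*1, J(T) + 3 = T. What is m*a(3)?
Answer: -6675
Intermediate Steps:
J(T) = -3 + T
n(j, f) = f**2 (n(j, f) = f**2*1 = f**2)
a(w) = 5 + w**2 + 25*w (a(w) = (w**2 + (-5)**2*w) + 5 = (w**2 + 25*w) + 5 = 5 + w**2 + 25*w)
m = -75 (m = -5*((-3 + (6 + 6)) + 6) = -5*((-3 + 12) + 6) = -5*(9 + 6) = -5*15 = -75)
m*a(3) = -75*(5 + 3**2 + 25*3) = -75*(5 + 9 + 75) = -75*89 = -6675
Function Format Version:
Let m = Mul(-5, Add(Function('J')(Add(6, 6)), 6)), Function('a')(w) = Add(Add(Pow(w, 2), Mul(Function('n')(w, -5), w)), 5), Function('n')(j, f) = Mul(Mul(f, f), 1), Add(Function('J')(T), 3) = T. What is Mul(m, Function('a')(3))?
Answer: -6675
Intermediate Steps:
Function('J')(T) = Add(-3, T)
Function('n')(j, f) = Pow(f, 2) (Function('n')(j, f) = Mul(Pow(f, 2), 1) = Pow(f, 2))
Function('a')(w) = Add(5, Pow(w, 2), Mul(25, w)) (Function('a')(w) = Add(Add(Pow(w, 2), Mul(Pow(-5, 2), w)), 5) = Add(Add(Pow(w, 2), Mul(25, w)), 5) = Add(5, Pow(w, 2), Mul(25, w)))
m = -75 (m = Mul(-5, Add(Add(-3, Add(6, 6)), 6)) = Mul(-5, Add(Add(-3, 12), 6)) = Mul(-5, Add(9, 6)) = Mul(-5, 15) = -75)
Mul(m, Function('a')(3)) = Mul(-75, Add(5, Pow(3, 2), Mul(25, 3))) = Mul(-75, Add(5, 9, 75)) = Mul(-75, 89) = -6675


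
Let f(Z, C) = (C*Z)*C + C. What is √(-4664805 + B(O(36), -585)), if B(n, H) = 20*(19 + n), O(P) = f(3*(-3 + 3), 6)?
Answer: I*√4664305 ≈ 2159.7*I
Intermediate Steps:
f(Z, C) = C + Z*C² (f(Z, C) = Z*C² + C = C + Z*C²)
O(P) = 6 (O(P) = 6*(1 + 6*(3*(-3 + 3))) = 6*(1 + 6*(3*0)) = 6*(1 + 6*0) = 6*(1 + 0) = 6*1 = 6)
B(n, H) = 380 + 20*n
√(-4664805 + B(O(36), -585)) = √(-4664805 + (380 + 20*6)) = √(-4664805 + (380 + 120)) = √(-4664805 + 500) = √(-4664305) = I*√4664305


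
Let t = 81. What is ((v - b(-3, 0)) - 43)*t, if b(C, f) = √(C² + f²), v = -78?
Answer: -10044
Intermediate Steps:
((v - b(-3, 0)) - 43)*t = ((-78 - √((-3)² + 0²)) - 43)*81 = ((-78 - √(9 + 0)) - 43)*81 = ((-78 - √9) - 43)*81 = ((-78 - 1*3) - 43)*81 = ((-78 - 3) - 43)*81 = (-81 - 43)*81 = -124*81 = -10044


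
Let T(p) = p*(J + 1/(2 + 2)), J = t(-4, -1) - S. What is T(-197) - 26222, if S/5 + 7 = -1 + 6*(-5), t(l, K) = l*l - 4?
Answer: -264261/4 ≈ -66065.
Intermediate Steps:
t(l, K) = -4 + l² (t(l, K) = l² - 4 = -4 + l²)
S = -190 (S = -35 + 5*(-1 + 6*(-5)) = -35 + 5*(-1 - 30) = -35 + 5*(-31) = -35 - 155 = -190)
J = 202 (J = (-4 + (-4)²) - 1*(-190) = (-4 + 16) + 190 = 12 + 190 = 202)
T(p) = 809*p/4 (T(p) = p*(202 + 1/(2 + 2)) = p*(202 + 1/4) = p*(202 + ¼) = p*(809/4) = 809*p/4)
T(-197) - 26222 = (809/4)*(-197) - 26222 = -159373/4 - 26222 = -264261/4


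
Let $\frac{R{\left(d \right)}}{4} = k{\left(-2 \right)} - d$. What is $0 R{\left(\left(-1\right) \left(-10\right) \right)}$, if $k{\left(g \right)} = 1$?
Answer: $0$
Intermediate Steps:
$R{\left(d \right)} = 4 - 4 d$ ($R{\left(d \right)} = 4 \left(1 - d\right) = 4 - 4 d$)
$0 R{\left(\left(-1\right) \left(-10\right) \right)} = 0 \left(4 - 4 \left(\left(-1\right) \left(-10\right)\right)\right) = 0 \left(4 - 40\right) = 0 \left(-36\right) = 0$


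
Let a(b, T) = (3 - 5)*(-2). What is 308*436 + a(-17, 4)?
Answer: 134292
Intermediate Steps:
a(b, T) = 4 (a(b, T) = -2*(-2) = 4)
308*436 + a(-17, 4) = 308*436 + 4 = 134288 + 4 = 134292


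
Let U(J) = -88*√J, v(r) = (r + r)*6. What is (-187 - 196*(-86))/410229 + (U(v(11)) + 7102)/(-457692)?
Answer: 785970265/31293088578 + 44*√33/114423 ≈ 0.027325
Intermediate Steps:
v(r) = 12*r (v(r) = (2*r)*6 = 12*r)
(-187 - 196*(-86))/410229 + (U(v(11)) + 7102)/(-457692) = (-187 - 196*(-86))/410229 + (-88*2*√33 + 7102)/(-457692) = (-187 + 16856)*(1/410229) + (-176*√33 + 7102)*(-1/457692) = 16669*(1/410229) + (-176*√33 + 7102)*(-1/457692) = 16669/410229 + (-176*√33 + 7102)*(-1/457692) = 16669/410229 + (7102 - 176*√33)*(-1/457692) = 16669/410229 + (-3551/228846 + 44*√33/114423) = 785970265/31293088578 + 44*√33/114423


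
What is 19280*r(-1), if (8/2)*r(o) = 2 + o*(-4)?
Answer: 28920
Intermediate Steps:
r(o) = ½ - o (r(o) = (2 + o*(-4))/4 = (2 - 4*o)/4 = ½ - o)
19280*r(-1) = 19280*(½ - 1*(-1)) = 19280*(½ + 1) = 19280*(3/2) = 28920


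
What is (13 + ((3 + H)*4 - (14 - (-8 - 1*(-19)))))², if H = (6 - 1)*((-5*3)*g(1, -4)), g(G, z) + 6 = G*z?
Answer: 9132484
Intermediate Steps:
g(G, z) = -6 + G*z
H = 750 (H = (6 - 1)*((-5*3)*(-6 + 1*(-4))) = 5*(-15*(-6 - 4)) = 5*(-15*(-10)) = 5*150 = 750)
(13 + ((3 + H)*4 - (14 - (-8 - 1*(-19)))))² = (13 + ((3 + 750)*4 - (14 - (-8 - 1*(-19)))))² = (13 + (753*4 - (14 - (-8 + 19))))² = (13 + (3012 - (14 - 1*11)))² = (13 + (3012 - (14 - 11)))² = (13 + (3012 - 1*3))² = (13 + (3012 - 3))² = (13 + 3009)² = 3022² = 9132484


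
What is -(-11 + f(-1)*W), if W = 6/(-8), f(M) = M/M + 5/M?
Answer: 8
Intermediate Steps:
f(M) = 1 + 5/M
W = -¾ (W = 6*(-⅛) = -¾ ≈ -0.75000)
-(-11 + f(-1)*W) = -(-11 + ((5 - 1)/(-1))*(-¾)) = -(-11 - 1*4*(-¾)) = -(-11 - 4*(-¾)) = -(-11 + 3) = -1*(-8) = 8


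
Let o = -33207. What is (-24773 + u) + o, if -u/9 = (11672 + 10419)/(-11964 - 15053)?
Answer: -1566246841/27017 ≈ -57973.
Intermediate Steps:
u = 198819/27017 (u = -9*(11672 + 10419)/(-11964 - 15053) = -198819/(-27017) = -198819*(-1)/27017 = -9*(-22091/27017) = 198819/27017 ≈ 7.3590)
(-24773 + u) + o = (-24773 + 198819/27017) - 33207 = -669093322/27017 - 33207 = -1566246841/27017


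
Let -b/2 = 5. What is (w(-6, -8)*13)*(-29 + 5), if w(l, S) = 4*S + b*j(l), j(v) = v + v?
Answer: -27456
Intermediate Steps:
b = -10 (b = -2*5 = -10)
j(v) = 2*v
w(l, S) = -20*l + 4*S (w(l, S) = 4*S - 20*l = -20*l + 4*S)
(w(-6, -8)*13)*(-29 + 5) = ((-20*(-6) + 4*(-8))*13)*(-29 + 5) = ((120 - 32)*13)*(-24) = (88*13)*(-24) = 1144*(-24) = -27456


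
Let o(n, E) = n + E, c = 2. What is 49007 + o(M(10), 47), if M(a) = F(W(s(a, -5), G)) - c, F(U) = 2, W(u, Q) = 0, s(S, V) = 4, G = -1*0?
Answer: 49054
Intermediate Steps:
G = 0
M(a) = 0 (M(a) = 2 - 1*2 = 2 - 2 = 0)
o(n, E) = E + n
49007 + o(M(10), 47) = 49007 + (47 + 0) = 49007 + 47 = 49054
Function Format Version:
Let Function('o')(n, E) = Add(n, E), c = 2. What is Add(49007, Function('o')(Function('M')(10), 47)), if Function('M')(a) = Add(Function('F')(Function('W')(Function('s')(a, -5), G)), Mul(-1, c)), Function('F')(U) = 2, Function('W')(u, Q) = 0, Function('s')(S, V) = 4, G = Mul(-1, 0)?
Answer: 49054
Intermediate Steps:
G = 0
Function('M')(a) = 0 (Function('M')(a) = Add(2, Mul(-1, 2)) = Add(2, -2) = 0)
Function('o')(n, E) = Add(E, n)
Add(49007, Function('o')(Function('M')(10), 47)) = Add(49007, Add(47, 0)) = Add(49007, 47) = 49054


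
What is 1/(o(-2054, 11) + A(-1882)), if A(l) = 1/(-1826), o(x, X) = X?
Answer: 1826/20085 ≈ 0.090914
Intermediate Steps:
A(l) = -1/1826
1/(o(-2054, 11) + A(-1882)) = 1/(11 - 1/1826) = 1/(20085/1826) = 1826/20085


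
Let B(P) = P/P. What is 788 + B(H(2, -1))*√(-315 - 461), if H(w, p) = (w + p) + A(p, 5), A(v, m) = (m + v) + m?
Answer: 788 + 2*I*√194 ≈ 788.0 + 27.857*I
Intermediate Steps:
A(v, m) = v + 2*m
H(w, p) = 10 + w + 2*p (H(w, p) = (w + p) + (p + 2*5) = (p + w) + (p + 10) = (p + w) + (10 + p) = 10 + w + 2*p)
B(P) = 1
788 + B(H(2, -1))*√(-315 - 461) = 788 + 1*√(-315 - 461) = 788 + 1*√(-776) = 788 + 1*(2*I*√194) = 788 + 2*I*√194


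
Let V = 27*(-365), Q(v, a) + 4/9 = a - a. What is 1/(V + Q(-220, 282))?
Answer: -9/88699 ≈ -0.00010147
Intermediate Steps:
Q(v, a) = -4/9 (Q(v, a) = -4/9 + (a - a) = -4/9 + 0 = -4/9)
V = -9855
1/(V + Q(-220, 282)) = 1/(-9855 - 4/9) = 1/(-88699/9) = -9/88699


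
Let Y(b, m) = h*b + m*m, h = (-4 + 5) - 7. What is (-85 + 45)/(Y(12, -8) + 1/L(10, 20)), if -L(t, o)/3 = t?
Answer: 1200/241 ≈ 4.9793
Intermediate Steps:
h = -6 (h = 1 - 7 = -6)
L(t, o) = -3*t
Y(b, m) = m² - 6*b (Y(b, m) = -6*b + m*m = -6*b + m² = m² - 6*b)
(-85 + 45)/(Y(12, -8) + 1/L(10, 20)) = (-85 + 45)/(((-8)² - 6*12) + 1/(-3*10)) = -40/((64 - 72) + 1/(-30)) = -40/(-8 - 1/30) = -40/(-241/30) = -40*(-30/241) = 1200/241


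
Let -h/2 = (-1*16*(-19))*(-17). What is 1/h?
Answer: 1/10336 ≈ 9.6749e-5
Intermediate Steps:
h = 10336 (h = -2*-1*16*(-19)*(-17) = -2*(-16*(-19))*(-17) = -608*(-17) = -2*(-5168) = 10336)
1/h = 1/10336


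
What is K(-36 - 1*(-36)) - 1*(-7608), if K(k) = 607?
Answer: 8215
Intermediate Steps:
K(-36 - 1*(-36)) - 1*(-7608) = 607 - 1*(-7608) = 607 + 7608 = 8215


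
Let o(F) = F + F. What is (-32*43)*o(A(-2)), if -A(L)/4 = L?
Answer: -22016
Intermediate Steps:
A(L) = -4*L
o(F) = 2*F
(-32*43)*o(A(-2)) = (-32*43)*(2*(-4*(-2))) = -2752*8 = -1376*16 = -22016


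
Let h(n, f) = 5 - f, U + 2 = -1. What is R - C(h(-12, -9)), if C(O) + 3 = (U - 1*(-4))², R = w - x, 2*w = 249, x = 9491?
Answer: -18729/2 ≈ -9364.5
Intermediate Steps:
U = -3 (U = -2 - 1 = -3)
w = 249/2 (w = (½)*249 = 249/2 ≈ 124.50)
R = -18733/2 (R = 249/2 - 1*9491 = 249/2 - 9491 = -18733/2 ≈ -9366.5)
C(O) = -2 (C(O) = -3 + (-3 - 1*(-4))² = -3 + (-3 + 4)² = -3 + 1² = -3 + 1 = -2)
R - C(h(-12, -9)) = -18733/2 - 1*(-2) = -18733/2 + 2 = -18729/2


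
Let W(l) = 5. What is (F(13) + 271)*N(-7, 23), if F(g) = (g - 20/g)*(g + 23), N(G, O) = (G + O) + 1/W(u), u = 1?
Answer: 719847/65 ≈ 11075.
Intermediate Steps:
N(G, O) = ⅕ + G + O (N(G, O) = (G + O) + 1/5 = (G + O) + ⅕ = ⅕ + G + O)
F(g) = (23 + g)*(g - 20/g) (F(g) = (g - 20/g)*(23 + g) = (23 + g)*(g - 20/g))
(F(13) + 271)*N(-7, 23) = ((-20 + 13² - 460/13 + 23*13) + 271)*(⅕ - 7 + 23) = ((-20 + 169 - 460*1/13 + 299) + 271)*(81/5) = ((-20 + 169 - 460/13 + 299) + 271)*(81/5) = (5364/13 + 271)*(81/5) = (8887/13)*(81/5) = 719847/65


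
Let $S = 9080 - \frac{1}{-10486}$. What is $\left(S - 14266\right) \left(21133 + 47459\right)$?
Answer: $- \frac{1865030026920}{5243} \approx -3.5572 \cdot 10^{8}$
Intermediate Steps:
$S = \frac{95212881}{10486}$ ($S = 9080 - - \frac{1}{10486} = 9080 + \frac{1}{10486} = \frac{95212881}{10486} \approx 9080.0$)
$\left(S - 14266\right) \left(21133 + 47459\right) = \left(\frac{95212881}{10486} - 14266\right) \left(21133 + 47459\right) = \left(- \frac{54380395}{10486}\right) 68592 = - \frac{1865030026920}{5243}$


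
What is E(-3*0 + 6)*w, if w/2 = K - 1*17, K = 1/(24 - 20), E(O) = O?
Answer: -201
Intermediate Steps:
K = 1/4 ≈ 0.25000
w = -67/2 (w = 2*(1/4 - 1*17) = 2*(1/4 - 17) = 2*(-67/4) = -67/2 ≈ -33.500)
E(-3*0 + 6)*w = (-3*0 + 6)*(-67/2) = (0 + 6)*(-67/2) = 6*(-67/2) = -201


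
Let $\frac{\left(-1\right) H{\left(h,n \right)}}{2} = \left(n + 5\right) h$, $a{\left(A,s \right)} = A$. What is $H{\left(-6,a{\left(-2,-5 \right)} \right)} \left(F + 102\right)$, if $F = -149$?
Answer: $-1692$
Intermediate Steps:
$H{\left(h,n \right)} = - 2 h \left(5 + n\right)$ ($H{\left(h,n \right)} = - 2 \left(n + 5\right) h = - 2 \left(5 + n\right) h = - 2 h \left(5 + n\right)$)
$H{\left(-6,a{\left(-2,-5 \right)} \right)} \left(F + 102\right) = \left(-2\right) \left(-6\right) \left(5 - 2\right) \left(-149 + 102\right) = \left(-2\right) \left(-6\right) 3 \left(-47\right) = 36 \left(-47\right) = -1692$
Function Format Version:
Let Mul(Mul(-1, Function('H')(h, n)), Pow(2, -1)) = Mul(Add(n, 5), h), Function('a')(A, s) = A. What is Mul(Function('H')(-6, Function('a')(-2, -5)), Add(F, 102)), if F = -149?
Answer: -1692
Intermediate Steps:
Function('H')(h, n) = Mul(-2, h, Add(5, n)) (Function('H')(h, n) = Mul(-2, Mul(Add(n, 5), h)) = Mul(-2, Mul(Add(5, n), h)) = Mul(-2, Mul(h, Add(5, n))) = Mul(-2, h, Add(5, n)))
Mul(Function('H')(-6, Function('a')(-2, -5)), Add(F, 102)) = Mul(Mul(-2, -6, Add(5, -2)), Add(-149, 102)) = Mul(Mul(-2, -6, 3), -47) = Mul(36, -47) = -1692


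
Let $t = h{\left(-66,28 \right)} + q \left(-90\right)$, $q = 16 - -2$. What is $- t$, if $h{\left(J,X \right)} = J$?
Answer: $1686$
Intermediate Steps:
$q = 18$ ($q = 16 + 2 = 18$)
$t = -1686$ ($t = -66 + 18 \left(-90\right) = -66 - 1620 = -1686$)
$- t = \left(-1\right) \left(-1686\right) = 1686$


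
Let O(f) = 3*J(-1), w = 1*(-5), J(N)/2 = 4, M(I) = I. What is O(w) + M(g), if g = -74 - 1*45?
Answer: -95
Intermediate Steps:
g = -119 (g = -74 - 45 = -119)
J(N) = 8 (J(N) = 2*4 = 8)
w = -5
O(f) = 24 (O(f) = 3*8 = 24)
O(w) + M(g) = 24 - 119 = -95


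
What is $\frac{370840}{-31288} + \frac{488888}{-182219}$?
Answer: $- \frac{10358802713}{712658509} \approx -14.535$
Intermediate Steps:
$\frac{370840}{-31288} + \frac{488888}{-182219} = 370840 \left(- \frac{1}{31288}\right) + 488888 \left(- \frac{1}{182219}\right) = - \frac{46355}{3911} - \frac{488888}{182219} = - \frac{10358802713}{712658509}$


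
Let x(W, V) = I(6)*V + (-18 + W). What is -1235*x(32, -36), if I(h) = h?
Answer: 249470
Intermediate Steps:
x(W, V) = -18 + W + 6*V (x(W, V) = 6*V + (-18 + W) = -18 + W + 6*V)
-1235*x(32, -36) = -1235*(-18 + 32 + 6*(-36)) = -1235*(-18 + 32 - 216) = -1235*(-202) = 249470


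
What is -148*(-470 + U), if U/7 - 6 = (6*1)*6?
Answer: 26048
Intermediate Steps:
U = 294 (U = 42 + 7*((6*1)*6) = 42 + 7*(6*6) = 42 + 7*36 = 42 + 252 = 294)
-148*(-470 + U) = -148*(-470 + 294) = -148*(-176) = 26048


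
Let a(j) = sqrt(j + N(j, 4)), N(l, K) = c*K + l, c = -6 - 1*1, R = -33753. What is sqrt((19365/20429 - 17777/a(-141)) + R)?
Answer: sqrt(-1408621780828800 + 2393266134470*I*sqrt(310))/204290 ≈ 2.7476 + 183.74*I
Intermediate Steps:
c = -7 (c = -6 - 1 = -7)
N(l, K) = l - 7*K (N(l, K) = -7*K + l = l - 7*K)
a(j) = sqrt(-28 + 2*j) (a(j) = sqrt(j + (j - 7*4)) = sqrt(j + (j - 28)) = sqrt(j + (-28 + j)) = sqrt(-28 + 2*j))
sqrt((19365/20429 - 17777/a(-141)) + R) = sqrt((19365/20429 - 17777/sqrt(-28 + 2*(-141))) - 33753) = sqrt((19365*(1/20429) - 17777/sqrt(-28 - 282)) - 33753) = sqrt((19365/20429 - 17777*(-I*sqrt(310)/310)) - 33753) = sqrt((19365/20429 - (-17777)*I*sqrt(310)/310) - 33753) = sqrt((19365/20429 + 17777*I*sqrt(310)/310) - 33753) = sqrt(-689520672/20429 + 17777*I*sqrt(310)/310)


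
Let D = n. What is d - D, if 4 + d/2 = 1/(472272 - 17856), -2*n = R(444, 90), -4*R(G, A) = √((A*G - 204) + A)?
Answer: -1817663/227208 - √39846/8 ≈ -32.952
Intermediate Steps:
R(G, A) = -√(-204 + A + A*G)/4 (R(G, A) = -√((A*G - 204) + A)/4 = -√((-204 + A*G) + A)/4 = -√(-204 + A + A*G)/4)
n = √39846/8 (n = -(-1)*√(-204 + 90 + 90*444)/8 = -(-1)*√(-204 + 90 + 39960)/8 = -(-1)*√39846/8 = √39846/8 ≈ 24.952)
D = √39846/8 ≈ 24.952
d = -1817663/227208 (d = -8 + 2/(472272 - 17856) = -8 + 2/454416 = -8 + 2*(1/454416) = -8 + 1/227208 = -1817663/227208 ≈ -8.0000)
d - D = -1817663/227208 - √39846/8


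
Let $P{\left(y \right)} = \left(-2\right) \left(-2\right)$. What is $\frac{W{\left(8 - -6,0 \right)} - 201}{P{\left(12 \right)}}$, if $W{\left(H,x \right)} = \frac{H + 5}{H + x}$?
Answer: $- \frac{2795}{56} \approx -49.911$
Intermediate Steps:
$P{\left(y \right)} = 4$
$W{\left(H,x \right)} = \frac{5 + H}{H + x}$
$\frac{W{\left(8 - -6,0 \right)} - 201}{P{\left(12 \right)}} = \frac{\frac{5 + \left(8 - -6\right)}{\left(8 - -6\right) + 0} - 201}{4} = \left(\frac{5 + \left(8 + 6\right)}{\left(8 + 6\right) + 0} - 201\right) \frac{1}{4} = \left(\frac{5 + 14}{14 + 0} - 201\right) \frac{1}{4} = \left(\frac{1}{14} \cdot 19 - 201\right) \frac{1}{4} = \left(\frac{19}{14} - 201\right) \frac{1}{4} = \left(- \frac{2795}{14}\right) \frac{1}{4} = - \frac{2795}{56}$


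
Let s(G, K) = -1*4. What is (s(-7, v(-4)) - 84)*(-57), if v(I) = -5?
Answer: 5016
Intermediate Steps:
s(G, K) = -4
(s(-7, v(-4)) - 84)*(-57) = (-4 - 84)*(-57) = -88*(-57) = 5016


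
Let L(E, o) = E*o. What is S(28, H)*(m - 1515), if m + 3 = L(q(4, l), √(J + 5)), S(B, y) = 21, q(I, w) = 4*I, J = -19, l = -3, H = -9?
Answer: -31878 + 336*I*√14 ≈ -31878.0 + 1257.2*I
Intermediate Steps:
m = -3 + 16*I*√14 (m = -3 + (4*4)*√(-19 + 5) = -3 + 16*√(-14) = -3 + 16*(I*√14) = -3 + 16*I*√14 ≈ -3.0 + 59.867*I)
S(28, H)*(m - 1515) = 21*((-3 + 16*I*√14) - 1515) = 21*(-1518 + 16*I*√14) = -31878 + 336*I*√14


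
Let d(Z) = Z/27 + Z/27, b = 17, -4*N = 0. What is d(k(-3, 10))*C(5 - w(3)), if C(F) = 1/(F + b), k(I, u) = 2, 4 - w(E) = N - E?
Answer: 4/405 ≈ 0.0098765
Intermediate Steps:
N = 0 (N = -1/4*0 = 0)
w(E) = 4 + E (w(E) = 4 - (0 - E) = 4 - (-1)*E = 4 + E)
d(Z) = 2*Z/27 (d(Z) = Z*(1/27) + Z*(1/27) = Z/27 + Z/27 = 2*Z/27)
C(F) = 1/(17 + F) (C(F) = 1/(F + 17) = 1/(17 + F))
d(k(-3, 10))*C(5 - w(3)) = ((2/27)*2)/(17 + (5 - (4 + 3))) = 4/(27*(17 + (5 - 1*7))) = 4/(27*(17 + (5 - 7))) = 4/(27*(17 - 2)) = (4/27)/15 = (4/27)*(1/15) = 4/405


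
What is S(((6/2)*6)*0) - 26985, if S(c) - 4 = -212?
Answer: -27193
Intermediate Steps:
S(c) = -208 (S(c) = 4 - 212 = -208)
S(((6/2)*6)*0) - 26985 = -208 - 26985 = -27193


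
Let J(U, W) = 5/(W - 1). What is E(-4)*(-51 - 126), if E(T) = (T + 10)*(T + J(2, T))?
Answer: 5310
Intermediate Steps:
J(U, W) = 5/(-1 + W)
E(T) = (10 + T)*(T + 5/(-1 + T)) (E(T) = (T + 10)*(T + 5/(-1 + T)) = (10 + T)*(T + 5/(-1 + T)))
E(-4)*(-51 - 126) = ((50 + 5*(-4) - 4*(-1 - 4)*(10 - 4))/(-1 - 4))*(-51 - 126) = ((50 - 20 - 4*(-5)*6)/(-5))*(-177) = -(50 - 20 + 120)/5*(-177) = -1/5*150*(-177) = -30*(-177) = 5310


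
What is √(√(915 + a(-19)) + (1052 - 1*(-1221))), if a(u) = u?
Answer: √(2273 + 8*√14) ≈ 47.989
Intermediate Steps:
√(√(915 + a(-19)) + (1052 - 1*(-1221))) = √(√(915 - 19) + (1052 - 1*(-1221))) = √(√896 + (1052 + 1221)) = √(8*√14 + 2273) = √(2273 + 8*√14)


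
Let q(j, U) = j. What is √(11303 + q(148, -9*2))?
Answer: √11451 ≈ 107.01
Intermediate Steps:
√(11303 + q(148, -9*2)) = √(11303 + 148) = √11451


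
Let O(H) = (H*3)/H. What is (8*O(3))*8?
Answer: 192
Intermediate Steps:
O(H) = 3 (O(H) = (3*H)/H = 3)
(8*O(3))*8 = (8*3)*8 = 24*8 = 192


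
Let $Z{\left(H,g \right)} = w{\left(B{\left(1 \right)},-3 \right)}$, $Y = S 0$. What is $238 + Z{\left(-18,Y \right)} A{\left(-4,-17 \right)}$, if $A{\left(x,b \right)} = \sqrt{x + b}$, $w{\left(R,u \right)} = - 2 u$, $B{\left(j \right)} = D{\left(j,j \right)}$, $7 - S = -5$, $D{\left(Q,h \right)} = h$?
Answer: $238 + 6 i \sqrt{21} \approx 238.0 + 27.495 i$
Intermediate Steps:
$S = 12$ ($S = 7 - -5 = 7 + 5 = 12$)
$B{\left(j \right)} = j$
$Y = 0$ ($Y = 12 \cdot 0 = 0$)
$Z{\left(H,g \right)} = 6$ ($Z{\left(H,g \right)} = \left(-2\right) \left(-3\right) = 6$)
$A{\left(x,b \right)} = \sqrt{b + x}$
$238 + Z{\left(-18,Y \right)} A{\left(-4,-17 \right)} = 238 + 6 \sqrt{-17 - 4} = 238 + 6 \sqrt{-21} = 238 + 6 i \sqrt{21}$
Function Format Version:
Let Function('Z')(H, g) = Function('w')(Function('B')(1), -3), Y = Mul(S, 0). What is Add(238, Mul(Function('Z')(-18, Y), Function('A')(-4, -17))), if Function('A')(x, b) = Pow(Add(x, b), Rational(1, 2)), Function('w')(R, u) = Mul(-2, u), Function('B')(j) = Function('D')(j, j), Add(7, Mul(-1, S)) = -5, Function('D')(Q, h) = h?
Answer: Add(238, Mul(6, I, Pow(21, Rational(1, 2)))) ≈ Add(238.00, Mul(27.495, I))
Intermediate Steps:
S = 12 (S = Add(7, Mul(-1, -5)) = Add(7, 5) = 12)
Function('B')(j) = j
Y = 0 (Y = Mul(12, 0) = 0)
Function('Z')(H, g) = 6 (Function('Z')(H, g) = Mul(-2, -3) = 6)
Function('A')(x, b) = Pow(Add(b, x), Rational(1, 2))
Add(238, Mul(Function('Z')(-18, Y), Function('A')(-4, -17))) = Add(238, Mul(6, Pow(Add(-17, -4), Rational(1, 2)))) = Add(238, Mul(6, Pow(-21, Rational(1, 2)))) = Add(238, Mul(6, Mul(I, Pow(21, Rational(1, 2))))) = Add(238, Mul(6, I, Pow(21, Rational(1, 2))))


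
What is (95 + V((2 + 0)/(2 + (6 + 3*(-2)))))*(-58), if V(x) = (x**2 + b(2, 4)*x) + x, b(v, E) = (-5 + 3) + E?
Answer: -5742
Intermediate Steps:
b(v, E) = -2 + E
V(x) = x**2 + 3*x (V(x) = (x**2 + (-2 + 4)*x) + x = (x**2 + 2*x) + x = x**2 + 3*x)
(95 + V((2 + 0)/(2 + (6 + 3*(-2)))))*(-58) = (95 + ((2 + 0)/(2 + (6 + 3*(-2))))*(3 + (2 + 0)/(2 + (6 + 3*(-2)))))*(-58) = (95 + (2/(2 + (6 - 6)))*(3 + 2/(2 + (6 - 6))))*(-58) = (95 + (2/(2 + 0))*(3 + 2/(2 + 0)))*(-58) = (95 + (2/2)*(3 + 2/2))*(-58) = (95 + (2*(1/2))*(3 + 2*(1/2)))*(-58) = (95 + 1*(3 + 1))*(-58) = (95 + 1*4)*(-58) = (95 + 4)*(-58) = 99*(-58) = -5742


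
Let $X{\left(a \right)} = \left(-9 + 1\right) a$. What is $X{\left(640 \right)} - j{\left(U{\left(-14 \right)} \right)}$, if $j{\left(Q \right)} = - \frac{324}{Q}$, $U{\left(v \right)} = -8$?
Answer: $- \frac{10321}{2} \approx -5160.5$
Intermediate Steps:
$X{\left(a \right)} = - 8 a$
$X{\left(640 \right)} - j{\left(U{\left(-14 \right)} \right)} = \left(-8\right) 640 - - \frac{324}{-8} = -5120 - \left(-324\right) \left(- \frac{1}{8}\right) = -5120 - \frac{81}{2} = - \frac{10321}{2}$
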